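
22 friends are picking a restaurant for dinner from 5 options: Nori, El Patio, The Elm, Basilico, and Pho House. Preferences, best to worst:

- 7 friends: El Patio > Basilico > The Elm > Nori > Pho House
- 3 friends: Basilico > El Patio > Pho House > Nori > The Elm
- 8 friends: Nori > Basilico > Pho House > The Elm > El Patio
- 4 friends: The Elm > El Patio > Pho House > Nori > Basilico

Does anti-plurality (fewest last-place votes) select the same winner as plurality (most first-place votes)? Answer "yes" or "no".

yes

Anti-plurality — last-place votes: Nori 0, El Patio 8, The Elm 3, Basilico 4, Pho House 7. Winner: Nori.
Plurality — first-place votes: Nori 8, El Patio 7, The Elm 4, Basilico 3, Pho House 0. Winner: Nori.
The two methods agree.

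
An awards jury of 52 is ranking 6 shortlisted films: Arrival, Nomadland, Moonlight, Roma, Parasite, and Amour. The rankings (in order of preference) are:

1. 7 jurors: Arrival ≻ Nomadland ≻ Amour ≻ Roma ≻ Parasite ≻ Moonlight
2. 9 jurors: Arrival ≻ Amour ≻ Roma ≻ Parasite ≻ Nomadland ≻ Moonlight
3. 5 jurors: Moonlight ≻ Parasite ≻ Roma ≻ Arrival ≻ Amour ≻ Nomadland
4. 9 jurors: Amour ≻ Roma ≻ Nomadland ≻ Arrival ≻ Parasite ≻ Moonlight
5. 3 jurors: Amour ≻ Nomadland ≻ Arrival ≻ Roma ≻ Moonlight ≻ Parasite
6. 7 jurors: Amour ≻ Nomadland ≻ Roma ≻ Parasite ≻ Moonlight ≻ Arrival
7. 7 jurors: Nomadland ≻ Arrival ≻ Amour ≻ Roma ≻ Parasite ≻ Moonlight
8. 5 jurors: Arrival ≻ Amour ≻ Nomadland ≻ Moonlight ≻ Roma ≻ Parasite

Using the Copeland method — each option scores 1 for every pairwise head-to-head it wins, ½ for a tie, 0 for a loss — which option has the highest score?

Arrival

Arrival: beats Moonlight, Roma, Parasite, and Amour; ties Nomadland → score 4.5.
Nomadland: beats Moonlight, Roma, and Parasite; ties Arrival; loses to Amour → score 3.5.
Moonlight: loses to Arrival, Nomadland, Roma, Parasite, and Amour → score 0.
Roma: beats Moonlight and Parasite; loses to Arrival, Nomadland, and Amour → score 2.
Parasite: beats Moonlight; loses to Arrival, Nomadland, Roma, and Amour → score 1.
Amour: beats Nomadland, Moonlight, Roma, and Parasite; loses to Arrival → score 4.
Arrival has the best pairwise record.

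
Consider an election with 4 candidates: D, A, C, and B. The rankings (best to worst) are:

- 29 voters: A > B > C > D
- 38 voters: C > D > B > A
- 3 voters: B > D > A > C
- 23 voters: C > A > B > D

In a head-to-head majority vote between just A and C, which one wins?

C

Voters preferring A to C: 32; preferring C to A: 61.
C wins the head-to-head.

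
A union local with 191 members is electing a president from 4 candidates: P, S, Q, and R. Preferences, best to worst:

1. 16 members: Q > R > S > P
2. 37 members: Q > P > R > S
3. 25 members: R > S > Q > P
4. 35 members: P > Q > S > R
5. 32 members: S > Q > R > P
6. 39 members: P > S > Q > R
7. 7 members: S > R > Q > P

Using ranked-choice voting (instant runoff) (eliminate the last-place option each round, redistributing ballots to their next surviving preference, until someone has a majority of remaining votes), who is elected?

Round 1: P 74, S 39, Q 53, R 25. Eliminate R.
Round 2: P 74, S 64, Q 53. Eliminate Q.
Round 3: P 111, S 80. P has a majority.

P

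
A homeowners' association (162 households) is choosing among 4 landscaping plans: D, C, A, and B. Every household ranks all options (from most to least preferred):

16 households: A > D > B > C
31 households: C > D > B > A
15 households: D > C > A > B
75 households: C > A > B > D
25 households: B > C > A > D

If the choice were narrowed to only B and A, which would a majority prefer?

A

Voters preferring B to A: 56; preferring A to B: 106.
A wins the head-to-head.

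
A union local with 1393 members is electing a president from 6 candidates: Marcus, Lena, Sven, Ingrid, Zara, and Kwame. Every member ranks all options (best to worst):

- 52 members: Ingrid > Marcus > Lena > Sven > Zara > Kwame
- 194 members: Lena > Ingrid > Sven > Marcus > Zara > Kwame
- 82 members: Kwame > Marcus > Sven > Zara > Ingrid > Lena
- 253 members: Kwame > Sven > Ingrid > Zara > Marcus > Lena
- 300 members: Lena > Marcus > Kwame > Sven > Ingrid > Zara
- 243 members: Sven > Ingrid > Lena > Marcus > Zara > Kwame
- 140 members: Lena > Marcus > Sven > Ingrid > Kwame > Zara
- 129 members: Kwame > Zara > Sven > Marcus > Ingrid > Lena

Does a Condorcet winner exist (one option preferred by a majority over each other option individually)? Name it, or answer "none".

none

Checking pairwise contests:
Lena beats Marcus 877–516.
Sven beats Lena 707–686.
Kwame beats Sven 764–629.
Sven beats Ingrid 1147–246.
Marcus beats Zara 1011–382.
Marcus beats Kwame 929–464.
Every option loses at least one head-to-head, so there is no Condorcet winner.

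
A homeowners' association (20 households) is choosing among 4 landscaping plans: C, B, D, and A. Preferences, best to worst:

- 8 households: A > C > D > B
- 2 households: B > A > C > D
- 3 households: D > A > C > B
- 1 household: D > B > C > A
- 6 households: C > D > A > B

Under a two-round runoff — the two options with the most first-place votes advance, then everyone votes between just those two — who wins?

Round 1 first-place votes: C 6, B 2, D 4, A 8.
A and C advance.
Runoff: A is preferred to C by 13 voters; C by 7.
A wins the runoff.

A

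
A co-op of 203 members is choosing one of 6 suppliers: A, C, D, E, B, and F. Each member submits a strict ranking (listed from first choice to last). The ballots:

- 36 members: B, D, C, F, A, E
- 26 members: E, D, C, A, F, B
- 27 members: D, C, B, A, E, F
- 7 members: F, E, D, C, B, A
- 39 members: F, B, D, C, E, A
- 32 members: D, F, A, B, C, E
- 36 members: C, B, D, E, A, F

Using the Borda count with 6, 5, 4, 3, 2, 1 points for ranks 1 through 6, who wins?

D

A: 36·2 + 26·3 + 27·3 + 7·1 + 39·1 + 32·4 + 36·2 = 477
C: 36·4 + 26·4 + 27·5 + 7·3 + 39·3 + 32·2 + 36·6 = 801
D: 36·5 + 26·5 + 27·6 + 7·4 + 39·4 + 32·6 + 36·4 = 992
E: 36·1 + 26·6 + 27·2 + 7·5 + 39·2 + 32·1 + 36·3 = 499
B: 36·6 + 26·1 + 27·4 + 7·2 + 39·5 + 32·3 + 36·5 = 835
F: 36·3 + 26·2 + 27·1 + 7·6 + 39·6 + 32·5 + 36·1 = 659
D has the highest Borda score (992).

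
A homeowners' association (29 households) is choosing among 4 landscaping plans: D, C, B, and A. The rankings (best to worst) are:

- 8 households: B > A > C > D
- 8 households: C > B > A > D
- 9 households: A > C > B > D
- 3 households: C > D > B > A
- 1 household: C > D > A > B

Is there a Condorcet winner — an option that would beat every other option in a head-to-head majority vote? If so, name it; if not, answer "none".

Checking pairwise contests:
C beats D 29–0.
A beats C 17–12.
C beats B 21–8.
B beats A 19–10.
Every option loses at least one head-to-head, so there is no Condorcet winner.

none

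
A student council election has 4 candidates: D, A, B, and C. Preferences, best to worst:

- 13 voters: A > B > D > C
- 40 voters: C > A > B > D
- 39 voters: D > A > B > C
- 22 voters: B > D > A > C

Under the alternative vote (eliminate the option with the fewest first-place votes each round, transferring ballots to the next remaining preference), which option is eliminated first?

Round 1: D 39, A 13, B 22, C 40. Eliminate A.

A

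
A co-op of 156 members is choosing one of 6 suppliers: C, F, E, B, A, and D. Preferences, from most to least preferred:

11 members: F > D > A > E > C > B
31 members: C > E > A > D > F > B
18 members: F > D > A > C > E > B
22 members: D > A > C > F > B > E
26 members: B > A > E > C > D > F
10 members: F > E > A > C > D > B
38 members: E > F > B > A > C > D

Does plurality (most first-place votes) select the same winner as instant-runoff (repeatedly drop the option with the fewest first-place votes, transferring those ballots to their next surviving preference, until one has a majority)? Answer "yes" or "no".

Plurality — first-place votes: C 31, F 39, E 38, B 26, A 0, D 22. Winner: F.
Instant-runoff — R1 C 31, F 39, E 38, B 26, A 0, D 22 (A out); R2 C 31, F 39, E 38, B 26, D 22 (D out); R3 C 53, F 39, E 38, B 26 (B out); R4 C 53, F 39, E 64 (F out); R5 C 71, E 85 (E winner). Winner: E.
The two methods disagree.

no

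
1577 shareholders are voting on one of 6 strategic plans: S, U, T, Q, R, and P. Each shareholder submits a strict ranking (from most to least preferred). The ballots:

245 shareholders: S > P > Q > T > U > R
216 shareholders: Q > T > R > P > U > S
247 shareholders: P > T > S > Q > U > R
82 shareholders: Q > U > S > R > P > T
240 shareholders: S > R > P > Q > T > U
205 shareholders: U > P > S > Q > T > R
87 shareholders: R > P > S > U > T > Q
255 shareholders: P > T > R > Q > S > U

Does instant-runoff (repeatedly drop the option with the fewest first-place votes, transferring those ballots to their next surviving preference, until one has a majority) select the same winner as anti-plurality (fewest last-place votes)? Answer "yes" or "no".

yes

Instant-runoff — R1 S 485, U 205, T 0, Q 298, R 87, P 502 (T out); R2 S 485, U 205, Q 298, R 87, P 502 (R out); R3 S 485, U 205, Q 298, P 589 (U out); R4 S 485, Q 298, P 794 (P winner). Winner: P.
Anti-plurality — last-place votes: S 216, U 495, T 82, Q 87, R 697, P 0. Winner: P.
The two methods agree.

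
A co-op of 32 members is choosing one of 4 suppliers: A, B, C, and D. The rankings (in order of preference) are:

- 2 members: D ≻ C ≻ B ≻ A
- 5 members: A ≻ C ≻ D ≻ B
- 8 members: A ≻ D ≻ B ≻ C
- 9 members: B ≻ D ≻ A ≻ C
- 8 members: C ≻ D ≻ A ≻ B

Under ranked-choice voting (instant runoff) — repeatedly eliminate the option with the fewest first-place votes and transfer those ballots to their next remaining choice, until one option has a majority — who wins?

Round 1: A 13, B 9, C 8, D 2. Eliminate D.
Round 2: A 13, B 9, C 10. Eliminate B.
Round 3: A 22, C 10. A has a majority.

A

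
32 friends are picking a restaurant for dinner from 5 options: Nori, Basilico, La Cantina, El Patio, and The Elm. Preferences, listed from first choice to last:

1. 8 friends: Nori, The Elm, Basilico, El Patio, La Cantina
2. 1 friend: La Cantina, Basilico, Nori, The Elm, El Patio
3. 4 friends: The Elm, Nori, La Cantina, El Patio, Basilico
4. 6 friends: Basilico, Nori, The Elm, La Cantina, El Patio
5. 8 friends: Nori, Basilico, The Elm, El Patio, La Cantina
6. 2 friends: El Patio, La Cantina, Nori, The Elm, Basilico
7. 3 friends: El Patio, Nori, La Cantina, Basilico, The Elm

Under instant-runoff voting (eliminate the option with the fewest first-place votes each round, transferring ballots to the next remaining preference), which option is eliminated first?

La Cantina

Round 1: Nori 16, Basilico 6, La Cantina 1, El Patio 5, The Elm 4. Eliminate La Cantina.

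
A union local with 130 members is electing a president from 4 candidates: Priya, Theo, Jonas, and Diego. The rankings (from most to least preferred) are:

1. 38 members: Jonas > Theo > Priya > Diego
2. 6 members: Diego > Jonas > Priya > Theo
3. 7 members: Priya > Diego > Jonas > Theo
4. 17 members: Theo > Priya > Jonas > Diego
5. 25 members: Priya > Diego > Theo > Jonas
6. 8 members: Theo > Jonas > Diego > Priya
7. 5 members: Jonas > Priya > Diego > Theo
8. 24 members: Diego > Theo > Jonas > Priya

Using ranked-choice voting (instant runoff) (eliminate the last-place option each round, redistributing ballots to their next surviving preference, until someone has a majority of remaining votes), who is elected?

Round 1: Priya 32, Theo 25, Jonas 43, Diego 30. Eliminate Theo.
Round 2: Priya 49, Jonas 51, Diego 30. Eliminate Diego.
Round 3: Priya 49, Jonas 81. Jonas has a majority.

Jonas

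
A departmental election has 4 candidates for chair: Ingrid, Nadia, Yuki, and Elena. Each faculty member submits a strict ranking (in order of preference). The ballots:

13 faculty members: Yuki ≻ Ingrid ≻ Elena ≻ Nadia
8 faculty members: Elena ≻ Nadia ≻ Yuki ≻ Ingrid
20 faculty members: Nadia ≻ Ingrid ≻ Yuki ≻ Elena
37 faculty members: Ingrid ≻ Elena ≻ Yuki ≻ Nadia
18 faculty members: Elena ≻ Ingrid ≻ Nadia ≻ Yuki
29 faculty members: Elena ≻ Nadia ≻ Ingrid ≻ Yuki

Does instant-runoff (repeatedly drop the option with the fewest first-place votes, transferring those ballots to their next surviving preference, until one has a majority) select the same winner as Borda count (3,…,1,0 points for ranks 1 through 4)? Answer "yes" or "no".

no

Instant-runoff — R1 Ingrid 37, Nadia 20, Yuki 13, Elena 55 (Yuki out); R2 Ingrid 50, Nadia 20, Elena 55 (Nadia out); R3 Ingrid 70, Elena 55 (Ingrid winner). Winner: Ingrid.
Borda — scores: Ingrid 242, Nadia 152, Yuki 104, Elena 252. Winner: Elena.
The two methods disagree.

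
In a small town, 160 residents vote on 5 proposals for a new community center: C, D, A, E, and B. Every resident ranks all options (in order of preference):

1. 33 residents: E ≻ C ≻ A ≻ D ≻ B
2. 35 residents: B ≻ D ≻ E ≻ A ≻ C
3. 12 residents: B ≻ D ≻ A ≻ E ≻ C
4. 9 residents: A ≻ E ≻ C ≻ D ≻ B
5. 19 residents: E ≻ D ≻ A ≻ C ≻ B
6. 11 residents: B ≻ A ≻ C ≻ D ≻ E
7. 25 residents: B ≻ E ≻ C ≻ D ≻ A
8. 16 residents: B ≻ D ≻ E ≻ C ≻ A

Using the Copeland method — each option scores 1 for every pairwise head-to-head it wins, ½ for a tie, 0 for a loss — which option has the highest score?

C: loses to D, A, E, and B → score 0.
D: beats C and A; loses to E and B → score 2.
A: beats C; loses to D, E, and B → score 1.
E: beats C, D, and A; loses to B → score 3.
B: beats C, D, A, and E → score 4.
B has the best pairwise record.

B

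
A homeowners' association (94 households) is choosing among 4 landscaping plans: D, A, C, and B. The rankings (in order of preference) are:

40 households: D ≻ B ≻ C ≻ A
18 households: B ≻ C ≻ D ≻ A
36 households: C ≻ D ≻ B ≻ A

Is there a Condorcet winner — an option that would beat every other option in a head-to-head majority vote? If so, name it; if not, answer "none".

Checking pairwise contests:
C beats D 54–40.
D beats A 94–0.
B beats C 58–36.
D beats B 76–18.
Every option loses at least one head-to-head, so there is no Condorcet winner.

none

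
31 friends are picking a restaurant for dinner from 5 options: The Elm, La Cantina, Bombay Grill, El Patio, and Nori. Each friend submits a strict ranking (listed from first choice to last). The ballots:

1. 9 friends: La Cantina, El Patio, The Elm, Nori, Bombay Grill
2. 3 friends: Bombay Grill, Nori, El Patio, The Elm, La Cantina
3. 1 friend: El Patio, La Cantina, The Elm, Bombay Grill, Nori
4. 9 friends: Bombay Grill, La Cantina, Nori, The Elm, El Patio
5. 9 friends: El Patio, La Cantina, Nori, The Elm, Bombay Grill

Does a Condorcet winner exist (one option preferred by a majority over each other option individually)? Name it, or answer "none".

La Cantina vs The Elm: 28–3 for La Cantina.
La Cantina vs Bombay Grill: 19–12 for La Cantina.
La Cantina vs El Patio: 18–13 for La Cantina.
La Cantina vs Nori: 28–3 for La Cantina.
La Cantina beats every other option head-to-head.

La Cantina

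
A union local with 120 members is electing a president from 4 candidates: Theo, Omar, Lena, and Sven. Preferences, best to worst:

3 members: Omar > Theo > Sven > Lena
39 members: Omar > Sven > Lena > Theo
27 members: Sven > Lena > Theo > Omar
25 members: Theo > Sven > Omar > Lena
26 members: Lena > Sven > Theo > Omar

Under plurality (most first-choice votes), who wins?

Omar

First-place votes: Theo 25, Omar 42, Lena 26, Sven 27.
Omar has the most first-place votes.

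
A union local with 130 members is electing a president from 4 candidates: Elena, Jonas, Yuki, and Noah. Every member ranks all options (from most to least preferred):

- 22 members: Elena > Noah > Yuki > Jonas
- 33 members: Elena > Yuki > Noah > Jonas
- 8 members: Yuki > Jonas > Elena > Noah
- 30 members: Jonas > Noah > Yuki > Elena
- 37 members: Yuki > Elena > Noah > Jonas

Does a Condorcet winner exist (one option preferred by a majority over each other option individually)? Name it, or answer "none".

Yuki

Yuki vs Elena: 75–55 for Yuki.
Yuki vs Jonas: 100–30 for Yuki.
Yuki vs Noah: 78–52 for Yuki.
Yuki beats every other option head-to-head.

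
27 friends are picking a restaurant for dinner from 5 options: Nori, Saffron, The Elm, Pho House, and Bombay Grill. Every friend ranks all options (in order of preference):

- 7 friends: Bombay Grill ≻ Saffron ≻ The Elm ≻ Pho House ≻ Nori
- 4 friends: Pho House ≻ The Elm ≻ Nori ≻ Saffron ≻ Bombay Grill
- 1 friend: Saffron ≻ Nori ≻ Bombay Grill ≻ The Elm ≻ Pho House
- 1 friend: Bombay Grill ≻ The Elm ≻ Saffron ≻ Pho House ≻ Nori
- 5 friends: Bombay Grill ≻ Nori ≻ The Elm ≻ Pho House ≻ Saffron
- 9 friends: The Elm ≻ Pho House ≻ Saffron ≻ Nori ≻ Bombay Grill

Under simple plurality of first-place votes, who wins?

Bombay Grill

First-place votes: Nori 0, Saffron 1, The Elm 9, Pho House 4, Bombay Grill 13.
Bombay Grill has the most first-place votes.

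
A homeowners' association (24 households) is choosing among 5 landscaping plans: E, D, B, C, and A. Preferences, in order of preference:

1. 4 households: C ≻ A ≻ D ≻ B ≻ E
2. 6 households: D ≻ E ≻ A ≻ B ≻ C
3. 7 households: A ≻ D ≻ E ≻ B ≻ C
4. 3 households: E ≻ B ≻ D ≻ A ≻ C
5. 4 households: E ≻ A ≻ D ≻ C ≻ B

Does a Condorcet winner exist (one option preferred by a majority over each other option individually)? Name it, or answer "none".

Checking pairwise contests:
D beats E 17–7.
A beats D 15–9.
E beats B 20–4.
E beats C 20–4.
E beats A 13–11.
Every option loses at least one head-to-head, so there is no Condorcet winner.

none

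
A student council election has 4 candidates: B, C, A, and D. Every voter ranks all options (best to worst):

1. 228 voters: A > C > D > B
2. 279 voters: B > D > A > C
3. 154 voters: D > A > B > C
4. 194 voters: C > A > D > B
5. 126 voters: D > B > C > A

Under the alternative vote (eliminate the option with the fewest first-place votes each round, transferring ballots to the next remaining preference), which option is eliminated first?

C

Round 1: B 279, C 194, A 228, D 280. Eliminate C.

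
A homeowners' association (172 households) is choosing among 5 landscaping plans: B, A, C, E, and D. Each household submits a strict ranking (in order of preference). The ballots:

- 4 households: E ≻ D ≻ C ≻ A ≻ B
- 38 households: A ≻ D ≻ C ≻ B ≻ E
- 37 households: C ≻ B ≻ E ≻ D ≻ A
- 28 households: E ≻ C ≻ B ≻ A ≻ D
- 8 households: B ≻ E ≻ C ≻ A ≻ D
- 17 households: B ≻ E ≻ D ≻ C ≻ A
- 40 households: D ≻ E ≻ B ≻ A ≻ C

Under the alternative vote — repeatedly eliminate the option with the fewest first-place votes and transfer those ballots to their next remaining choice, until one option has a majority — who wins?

Round 1: B 25, A 38, C 37, E 32, D 40. Eliminate B.
Round 2: A 38, C 37, E 57, D 40. Eliminate C.
Round 3: A 38, E 94, D 40. E has a majority.

E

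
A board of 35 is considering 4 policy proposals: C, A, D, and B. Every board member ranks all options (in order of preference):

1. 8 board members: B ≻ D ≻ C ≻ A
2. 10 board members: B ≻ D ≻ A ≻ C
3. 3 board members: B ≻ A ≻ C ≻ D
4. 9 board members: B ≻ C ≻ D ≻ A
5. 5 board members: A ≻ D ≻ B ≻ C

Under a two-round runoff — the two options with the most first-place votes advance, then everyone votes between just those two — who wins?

B

Round 1 first-place votes: C 0, A 5, D 0, B 30.
B and A advance.
Runoff: B is preferred to A by 30 voters; A by 5.
B wins the runoff.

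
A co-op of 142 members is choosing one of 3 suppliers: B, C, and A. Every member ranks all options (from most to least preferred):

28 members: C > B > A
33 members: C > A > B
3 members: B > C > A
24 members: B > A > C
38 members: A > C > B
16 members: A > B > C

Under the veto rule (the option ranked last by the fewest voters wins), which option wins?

A

Last-place votes: B 71, C 40, A 31.
A is ranked last by the fewest voters, so A wins.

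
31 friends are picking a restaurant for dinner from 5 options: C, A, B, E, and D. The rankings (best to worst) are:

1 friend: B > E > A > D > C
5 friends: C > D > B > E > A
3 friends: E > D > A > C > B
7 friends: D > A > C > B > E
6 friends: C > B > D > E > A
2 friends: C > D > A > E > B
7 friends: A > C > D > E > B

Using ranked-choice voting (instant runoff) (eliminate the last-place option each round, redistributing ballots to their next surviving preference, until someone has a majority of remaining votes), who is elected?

C

Round 1: C 13, A 7, B 1, E 3, D 7. Eliminate B.
Round 2: C 13, A 7, E 4, D 7. Eliminate E.
Round 3: C 13, A 8, D 10. Eliminate A.
Round 4: C 20, D 11. C has a majority.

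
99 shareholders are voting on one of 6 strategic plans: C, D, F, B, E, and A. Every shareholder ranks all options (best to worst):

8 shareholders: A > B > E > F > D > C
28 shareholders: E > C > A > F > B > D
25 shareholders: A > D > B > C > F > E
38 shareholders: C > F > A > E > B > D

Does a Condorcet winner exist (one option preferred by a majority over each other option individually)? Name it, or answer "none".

C

C vs D: 66–33 for C.
C vs F: 91–8 for C.
C vs B: 66–33 for C.
C vs E: 63–36 for C.
C vs A: 66–33 for C.
C beats every other option head-to-head.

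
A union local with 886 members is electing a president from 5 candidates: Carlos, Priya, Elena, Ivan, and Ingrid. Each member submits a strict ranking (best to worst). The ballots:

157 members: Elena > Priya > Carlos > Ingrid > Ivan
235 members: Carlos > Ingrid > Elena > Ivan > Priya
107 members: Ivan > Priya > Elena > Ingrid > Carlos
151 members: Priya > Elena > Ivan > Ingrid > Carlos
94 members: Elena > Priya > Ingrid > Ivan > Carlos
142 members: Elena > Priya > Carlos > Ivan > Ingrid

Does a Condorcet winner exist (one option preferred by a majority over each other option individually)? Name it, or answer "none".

Elena

Elena vs Carlos: 651–235 for Elena.
Elena vs Priya: 628–258 for Elena.
Elena vs Ivan: 779–107 for Elena.
Elena vs Ingrid: 651–235 for Elena.
Elena beats every other option head-to-head.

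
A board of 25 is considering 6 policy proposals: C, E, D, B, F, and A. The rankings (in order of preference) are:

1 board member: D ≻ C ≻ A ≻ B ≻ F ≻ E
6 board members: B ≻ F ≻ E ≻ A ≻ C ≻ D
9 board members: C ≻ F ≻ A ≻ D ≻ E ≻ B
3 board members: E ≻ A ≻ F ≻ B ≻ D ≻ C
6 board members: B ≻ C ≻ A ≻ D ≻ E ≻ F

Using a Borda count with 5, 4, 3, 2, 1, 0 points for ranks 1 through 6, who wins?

C

C: 1·4 + 6·1 + 9·5 + 3·0 + 6·4 = 79
E: 1·0 + 6·3 + 9·1 + 3·5 + 6·1 = 48
D: 1·5 + 6·0 + 9·2 + 3·1 + 6·2 = 38
B: 1·2 + 6·5 + 9·0 + 3·2 + 6·5 = 68
F: 1·1 + 6·4 + 9·4 + 3·3 + 6·0 = 70
A: 1·3 + 6·2 + 9·3 + 3·4 + 6·3 = 72
C has the highest Borda score (79).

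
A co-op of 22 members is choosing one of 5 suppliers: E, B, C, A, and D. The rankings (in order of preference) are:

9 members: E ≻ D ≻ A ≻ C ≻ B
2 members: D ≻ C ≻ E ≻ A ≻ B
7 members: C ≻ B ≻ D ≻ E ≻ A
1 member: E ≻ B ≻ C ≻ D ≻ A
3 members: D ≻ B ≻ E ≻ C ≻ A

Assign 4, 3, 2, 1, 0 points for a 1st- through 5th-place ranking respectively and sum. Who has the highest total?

D

E: 9·4 + 2·2 + 7·1 + 1·4 + 3·2 = 57
B: 9·0 + 2·0 + 7·3 + 1·3 + 3·3 = 33
C: 9·1 + 2·3 + 7·4 + 1·2 + 3·1 = 48
A: 9·2 + 2·1 + 7·0 + 1·0 + 3·0 = 20
D: 9·3 + 2·4 + 7·2 + 1·1 + 3·4 = 62
D has the highest Borda score (62).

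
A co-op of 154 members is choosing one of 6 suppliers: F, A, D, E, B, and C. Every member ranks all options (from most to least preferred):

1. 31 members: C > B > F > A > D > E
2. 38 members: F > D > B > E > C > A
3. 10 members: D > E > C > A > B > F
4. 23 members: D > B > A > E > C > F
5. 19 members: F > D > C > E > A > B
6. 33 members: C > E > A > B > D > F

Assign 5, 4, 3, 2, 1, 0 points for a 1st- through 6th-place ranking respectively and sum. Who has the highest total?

F: 31·3 + 38·5 + 10·0 + 23·0 + 19·5 + 33·0 = 378
A: 31·2 + 38·0 + 10·2 + 23·3 + 19·1 + 33·3 = 269
D: 31·1 + 38·4 + 10·5 + 23·5 + 19·4 + 33·1 = 457
E: 31·0 + 38·2 + 10·4 + 23·2 + 19·2 + 33·4 = 332
B: 31·4 + 38·3 + 10·1 + 23·4 + 19·0 + 33·2 = 406
C: 31·5 + 38·1 + 10·3 + 23·1 + 19·3 + 33·5 = 468
C has the highest Borda score (468).

C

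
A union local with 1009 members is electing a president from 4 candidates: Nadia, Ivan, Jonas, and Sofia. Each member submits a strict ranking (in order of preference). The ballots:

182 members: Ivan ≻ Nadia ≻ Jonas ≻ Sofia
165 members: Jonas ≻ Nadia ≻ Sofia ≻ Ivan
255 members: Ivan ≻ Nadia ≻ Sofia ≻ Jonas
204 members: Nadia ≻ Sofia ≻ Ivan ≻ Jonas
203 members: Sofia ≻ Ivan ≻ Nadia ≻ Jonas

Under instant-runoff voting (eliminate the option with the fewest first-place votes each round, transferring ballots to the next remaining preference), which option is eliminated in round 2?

Round 1: Nadia 204, Ivan 437, Jonas 165, Sofia 203. Eliminate Jonas.
Round 2: Nadia 369, Ivan 437, Sofia 203. Eliminate Sofia.

Sofia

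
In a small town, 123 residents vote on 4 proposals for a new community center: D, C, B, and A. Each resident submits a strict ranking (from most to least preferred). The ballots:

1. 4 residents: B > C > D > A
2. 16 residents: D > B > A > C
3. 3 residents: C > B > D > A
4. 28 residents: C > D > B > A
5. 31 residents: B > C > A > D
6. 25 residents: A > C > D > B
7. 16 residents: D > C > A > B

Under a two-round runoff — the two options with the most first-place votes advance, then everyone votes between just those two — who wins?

Round 1 first-place votes: D 32, C 31, B 35, A 25.
B and D advance.
Runoff: B is preferred to D by 38 voters; D by 85.
D wins the runoff.

D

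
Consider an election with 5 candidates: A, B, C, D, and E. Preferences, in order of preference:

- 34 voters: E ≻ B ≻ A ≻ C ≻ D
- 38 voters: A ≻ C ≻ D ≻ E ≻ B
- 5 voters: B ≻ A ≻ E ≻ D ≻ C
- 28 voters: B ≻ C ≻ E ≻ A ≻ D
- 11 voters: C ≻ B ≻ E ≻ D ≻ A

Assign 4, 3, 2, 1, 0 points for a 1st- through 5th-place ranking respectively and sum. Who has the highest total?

C

A: 34·2 + 38·4 + 5·3 + 28·1 + 11·0 = 263
B: 34·3 + 38·0 + 5·4 + 28·4 + 11·3 = 267
C: 34·1 + 38·3 + 5·0 + 28·3 + 11·4 = 276
D: 34·0 + 38·2 + 5·1 + 28·0 + 11·1 = 92
E: 34·4 + 38·1 + 5·2 + 28·2 + 11·2 = 262
C has the highest Borda score (276).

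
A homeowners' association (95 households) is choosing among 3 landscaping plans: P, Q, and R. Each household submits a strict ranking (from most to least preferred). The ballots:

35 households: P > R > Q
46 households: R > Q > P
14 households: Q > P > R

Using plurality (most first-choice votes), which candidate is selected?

R

First-place votes: P 35, Q 14, R 46.
R has the most first-place votes.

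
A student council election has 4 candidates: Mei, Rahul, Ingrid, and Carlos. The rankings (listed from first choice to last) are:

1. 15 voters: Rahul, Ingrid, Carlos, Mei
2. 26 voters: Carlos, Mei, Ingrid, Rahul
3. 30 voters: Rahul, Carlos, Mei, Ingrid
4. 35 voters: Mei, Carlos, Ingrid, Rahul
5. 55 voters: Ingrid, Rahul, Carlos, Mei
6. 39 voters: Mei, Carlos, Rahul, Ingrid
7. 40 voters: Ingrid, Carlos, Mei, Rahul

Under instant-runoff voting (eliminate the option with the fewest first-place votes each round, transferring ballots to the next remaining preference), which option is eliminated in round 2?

Round 1: Mei 74, Rahul 45, Ingrid 95, Carlos 26. Eliminate Carlos.
Round 2: Mei 100, Rahul 45, Ingrid 95. Eliminate Rahul.

Rahul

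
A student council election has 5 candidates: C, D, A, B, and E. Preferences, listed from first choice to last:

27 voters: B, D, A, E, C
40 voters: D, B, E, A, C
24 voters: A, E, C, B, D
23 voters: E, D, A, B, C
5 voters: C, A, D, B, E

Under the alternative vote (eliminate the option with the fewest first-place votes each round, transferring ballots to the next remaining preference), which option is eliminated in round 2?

E

Round 1: C 5, D 40, A 24, B 27, E 23. Eliminate C.
Round 2: D 40, A 29, B 27, E 23. Eliminate E.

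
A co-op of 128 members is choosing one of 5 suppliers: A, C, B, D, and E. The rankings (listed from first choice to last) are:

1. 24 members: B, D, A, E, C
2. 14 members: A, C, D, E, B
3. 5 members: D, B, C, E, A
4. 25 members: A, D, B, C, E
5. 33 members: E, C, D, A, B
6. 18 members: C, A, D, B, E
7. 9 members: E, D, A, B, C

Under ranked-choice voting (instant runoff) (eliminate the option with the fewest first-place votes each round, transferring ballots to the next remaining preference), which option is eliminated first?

D

Round 1: A 39, C 18, B 24, D 5, E 42. Eliminate D.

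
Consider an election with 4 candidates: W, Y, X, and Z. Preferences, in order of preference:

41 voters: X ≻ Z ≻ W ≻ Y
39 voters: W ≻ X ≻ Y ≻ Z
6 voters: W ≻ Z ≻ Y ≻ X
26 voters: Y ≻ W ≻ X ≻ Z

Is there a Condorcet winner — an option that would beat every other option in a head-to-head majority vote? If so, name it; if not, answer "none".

W

W vs Y: 86–26 for W.
W vs X: 71–41 for W.
W vs Z: 71–41 for W.
W beats every other option head-to-head.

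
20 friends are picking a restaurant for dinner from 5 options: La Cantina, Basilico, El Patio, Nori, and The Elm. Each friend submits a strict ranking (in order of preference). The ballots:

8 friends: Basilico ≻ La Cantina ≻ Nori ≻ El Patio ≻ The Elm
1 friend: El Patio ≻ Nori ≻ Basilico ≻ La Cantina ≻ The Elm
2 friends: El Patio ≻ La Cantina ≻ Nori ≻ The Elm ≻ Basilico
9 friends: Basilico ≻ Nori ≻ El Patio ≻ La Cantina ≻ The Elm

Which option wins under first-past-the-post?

First-place votes: La Cantina 0, Basilico 17, El Patio 3, Nori 0, The Elm 0.
Basilico has the most first-place votes.

Basilico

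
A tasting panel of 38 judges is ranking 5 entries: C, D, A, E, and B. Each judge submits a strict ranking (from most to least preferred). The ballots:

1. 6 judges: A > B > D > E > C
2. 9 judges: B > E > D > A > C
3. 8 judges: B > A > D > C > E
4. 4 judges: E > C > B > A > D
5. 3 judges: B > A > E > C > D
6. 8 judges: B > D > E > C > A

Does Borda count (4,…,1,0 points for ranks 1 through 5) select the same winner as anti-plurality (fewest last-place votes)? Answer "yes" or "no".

yes

Borda — scores: C 31, D 70, A 70, E 71, B 138. Winner: B.
Anti-plurality — last-place votes: C 15, D 7, A 8, E 8, B 0. Winner: B.
The two methods agree.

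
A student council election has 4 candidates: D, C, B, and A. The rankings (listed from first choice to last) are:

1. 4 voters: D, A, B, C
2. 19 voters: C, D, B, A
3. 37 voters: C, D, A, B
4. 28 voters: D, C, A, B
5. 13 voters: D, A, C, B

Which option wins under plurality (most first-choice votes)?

First-place votes: D 45, C 56, B 0, A 0.
C has the most first-place votes.

C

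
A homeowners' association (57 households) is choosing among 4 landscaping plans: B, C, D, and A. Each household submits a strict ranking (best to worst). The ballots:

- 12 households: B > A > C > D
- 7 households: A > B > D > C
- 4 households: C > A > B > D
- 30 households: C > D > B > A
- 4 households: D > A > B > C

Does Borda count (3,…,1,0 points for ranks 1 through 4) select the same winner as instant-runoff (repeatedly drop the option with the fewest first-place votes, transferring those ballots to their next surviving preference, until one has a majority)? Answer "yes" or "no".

Borda — scores: B 88, C 114, D 79, A 61. Winner: C.
Instant-runoff — R1 B 12, C 34, D 4, A 7 (C winner). Winner: C.
The two methods agree.

yes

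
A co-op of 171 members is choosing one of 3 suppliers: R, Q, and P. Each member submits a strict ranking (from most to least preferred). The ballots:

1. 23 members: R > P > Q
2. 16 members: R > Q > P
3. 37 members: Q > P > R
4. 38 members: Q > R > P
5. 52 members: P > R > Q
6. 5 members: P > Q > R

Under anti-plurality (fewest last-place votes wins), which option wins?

R

Last-place votes: R 42, Q 75, P 54.
R is ranked last by the fewest voters, so R wins.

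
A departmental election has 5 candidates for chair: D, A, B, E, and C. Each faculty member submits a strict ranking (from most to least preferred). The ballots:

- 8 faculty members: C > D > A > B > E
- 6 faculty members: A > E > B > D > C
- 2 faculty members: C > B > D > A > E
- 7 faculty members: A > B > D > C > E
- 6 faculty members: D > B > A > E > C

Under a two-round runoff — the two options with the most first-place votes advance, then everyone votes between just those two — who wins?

Round 1 first-place votes: D 6, A 13, B 0, E 0, C 10.
A and C advance.
Runoff: A is preferred to C by 19 voters; C by 10.
A wins the runoff.

A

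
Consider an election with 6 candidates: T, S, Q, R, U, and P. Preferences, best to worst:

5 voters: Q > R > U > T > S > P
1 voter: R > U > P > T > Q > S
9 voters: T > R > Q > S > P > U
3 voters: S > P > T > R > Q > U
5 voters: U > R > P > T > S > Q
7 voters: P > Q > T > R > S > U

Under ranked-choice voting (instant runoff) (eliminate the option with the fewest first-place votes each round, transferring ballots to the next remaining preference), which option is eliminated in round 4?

T

Round 1: T 9, S 3, Q 5, R 1, U 5, P 7. Eliminate R.
Round 2: T 9, S 3, Q 5, U 6, P 7. Eliminate S.
Round 3: T 9, Q 5, U 6, P 10. Eliminate Q.
Round 4: T 9, U 11, P 10. Eliminate T.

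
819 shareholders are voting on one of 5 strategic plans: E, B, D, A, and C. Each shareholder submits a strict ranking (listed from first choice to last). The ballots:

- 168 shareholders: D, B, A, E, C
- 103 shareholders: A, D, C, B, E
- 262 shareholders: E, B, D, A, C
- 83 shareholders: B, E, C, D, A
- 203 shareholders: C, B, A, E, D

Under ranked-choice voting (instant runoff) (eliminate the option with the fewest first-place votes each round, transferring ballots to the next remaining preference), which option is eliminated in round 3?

C

Round 1: E 262, B 83, D 168, A 103, C 203. Eliminate B.
Round 2: E 345, D 168, A 103, C 203. Eliminate A.
Round 3: E 345, D 271, C 203. Eliminate C.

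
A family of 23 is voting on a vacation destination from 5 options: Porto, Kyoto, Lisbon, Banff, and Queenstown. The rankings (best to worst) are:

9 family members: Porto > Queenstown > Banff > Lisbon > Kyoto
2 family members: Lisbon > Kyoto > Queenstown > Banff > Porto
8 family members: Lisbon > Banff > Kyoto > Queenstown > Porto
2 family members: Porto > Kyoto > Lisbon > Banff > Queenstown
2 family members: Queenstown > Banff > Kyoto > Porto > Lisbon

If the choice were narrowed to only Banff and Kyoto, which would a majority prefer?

Banff

Voters preferring Banff to Kyoto: 19; preferring Kyoto to Banff: 4.
Banff wins the head-to-head.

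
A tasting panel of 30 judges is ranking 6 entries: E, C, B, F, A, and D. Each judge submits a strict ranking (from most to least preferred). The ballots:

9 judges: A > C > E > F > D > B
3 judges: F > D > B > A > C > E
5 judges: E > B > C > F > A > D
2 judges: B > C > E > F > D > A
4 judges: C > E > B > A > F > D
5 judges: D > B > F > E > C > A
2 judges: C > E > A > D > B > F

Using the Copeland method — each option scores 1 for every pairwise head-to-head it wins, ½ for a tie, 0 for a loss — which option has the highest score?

E: beats B, F, A, and D; loses to C → score 4.
C: beats E, F, A, and D; ties B → score 4.5.
B: beats F and A; ties C; loses to E and D → score 2.5.
F: beats D; ties A; loses to E, C, and B → score 1.5.
A: beats D; ties F; loses to E, C, and B → score 1.5.
D: beats B; loses to E, C, F, and A → score 1.
C has the best pairwise record.

C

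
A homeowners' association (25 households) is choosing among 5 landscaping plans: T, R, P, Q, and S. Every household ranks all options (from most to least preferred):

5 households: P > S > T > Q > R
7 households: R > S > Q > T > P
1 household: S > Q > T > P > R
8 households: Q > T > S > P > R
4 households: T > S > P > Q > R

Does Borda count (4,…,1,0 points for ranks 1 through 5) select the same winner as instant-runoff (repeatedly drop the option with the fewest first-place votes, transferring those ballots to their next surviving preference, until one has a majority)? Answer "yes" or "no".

Borda — scores: T 59, R 28, P 37, Q 58, S 68. Winner: S.
Instant-runoff — R1 T 4, R 7, P 5, Q 8, S 1 (S out); R2 T 4, R 7, P 5, Q 9 (T out); R3 R 7, P 9, Q 9 (R out); R4 P 9, Q 16 (Q winner). Winner: Q.
The two methods disagree.

no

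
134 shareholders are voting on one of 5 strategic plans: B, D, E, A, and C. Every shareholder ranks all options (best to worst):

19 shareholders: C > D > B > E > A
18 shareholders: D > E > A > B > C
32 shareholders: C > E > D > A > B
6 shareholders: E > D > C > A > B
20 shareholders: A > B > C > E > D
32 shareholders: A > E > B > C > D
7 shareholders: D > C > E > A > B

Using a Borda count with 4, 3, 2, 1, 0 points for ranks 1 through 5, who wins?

B: 19·2 + 18·1 + 32·0 + 6·0 + 20·3 + 32·2 + 7·0 = 180
D: 19·3 + 18·4 + 32·2 + 6·3 + 20·0 + 32·0 + 7·4 = 239
E: 19·1 + 18·3 + 32·3 + 6·4 + 20·1 + 32·3 + 7·2 = 323
A: 19·0 + 18·2 + 32·1 + 6·1 + 20·4 + 32·4 + 7·1 = 289
C: 19·4 + 18·0 + 32·4 + 6·2 + 20·2 + 32·1 + 7·3 = 309
E has the highest Borda score (323).

E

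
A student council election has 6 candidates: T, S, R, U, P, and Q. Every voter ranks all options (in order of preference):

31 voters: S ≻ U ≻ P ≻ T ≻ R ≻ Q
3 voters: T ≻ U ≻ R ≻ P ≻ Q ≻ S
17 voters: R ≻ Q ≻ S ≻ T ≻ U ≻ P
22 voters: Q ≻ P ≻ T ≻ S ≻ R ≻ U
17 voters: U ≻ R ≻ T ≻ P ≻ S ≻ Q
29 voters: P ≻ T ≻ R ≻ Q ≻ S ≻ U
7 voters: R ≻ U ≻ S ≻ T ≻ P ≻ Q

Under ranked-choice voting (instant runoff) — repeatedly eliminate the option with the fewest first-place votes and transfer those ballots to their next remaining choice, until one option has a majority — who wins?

P

Round 1: T 3, S 31, R 24, U 17, P 29, Q 22. Eliminate T.
Round 2: S 31, R 24, U 20, P 29, Q 22. Eliminate U.
Round 3: S 31, R 44, P 29, Q 22. Eliminate Q.
Round 4: S 31, R 44, P 51. Eliminate S.
Round 5: R 44, P 82. P has a majority.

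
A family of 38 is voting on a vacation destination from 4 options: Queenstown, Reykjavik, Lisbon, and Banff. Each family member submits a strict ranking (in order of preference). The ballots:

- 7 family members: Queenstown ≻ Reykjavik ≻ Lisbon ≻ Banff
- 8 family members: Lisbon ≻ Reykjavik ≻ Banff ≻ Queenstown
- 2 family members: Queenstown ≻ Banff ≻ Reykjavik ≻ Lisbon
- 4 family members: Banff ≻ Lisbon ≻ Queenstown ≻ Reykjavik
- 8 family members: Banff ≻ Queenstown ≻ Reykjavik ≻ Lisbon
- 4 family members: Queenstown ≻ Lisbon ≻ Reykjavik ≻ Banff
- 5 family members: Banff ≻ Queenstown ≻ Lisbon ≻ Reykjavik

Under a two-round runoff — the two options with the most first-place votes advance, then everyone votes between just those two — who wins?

Banff

Round 1 first-place votes: Queenstown 13, Reykjavik 0, Lisbon 8, Banff 17.
Banff and Queenstown advance.
Runoff: Banff is preferred to Queenstown by 25 voters; Queenstown by 13.
Banff wins the runoff.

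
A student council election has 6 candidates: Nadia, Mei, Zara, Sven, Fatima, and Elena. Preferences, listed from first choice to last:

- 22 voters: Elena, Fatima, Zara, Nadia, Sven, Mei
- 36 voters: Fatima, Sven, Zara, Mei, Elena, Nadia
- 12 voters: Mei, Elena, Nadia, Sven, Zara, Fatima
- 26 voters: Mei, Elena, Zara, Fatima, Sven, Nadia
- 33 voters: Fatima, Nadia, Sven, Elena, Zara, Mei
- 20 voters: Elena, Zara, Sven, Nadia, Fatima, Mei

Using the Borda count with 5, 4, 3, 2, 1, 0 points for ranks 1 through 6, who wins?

Nadia: 22·2 + 36·0 + 12·3 + 26·0 + 33·4 + 20·2 = 252
Mei: 22·0 + 36·2 + 12·5 + 26·5 + 33·0 + 20·0 = 262
Zara: 22·3 + 36·3 + 12·1 + 26·3 + 33·1 + 20·4 = 377
Sven: 22·1 + 36·4 + 12·2 + 26·1 + 33·3 + 20·3 = 375
Fatima: 22·4 + 36·5 + 12·0 + 26·2 + 33·5 + 20·1 = 505
Elena: 22·5 + 36·1 + 12·4 + 26·4 + 33·2 + 20·5 = 464
Fatima has the highest Borda score (505).

Fatima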